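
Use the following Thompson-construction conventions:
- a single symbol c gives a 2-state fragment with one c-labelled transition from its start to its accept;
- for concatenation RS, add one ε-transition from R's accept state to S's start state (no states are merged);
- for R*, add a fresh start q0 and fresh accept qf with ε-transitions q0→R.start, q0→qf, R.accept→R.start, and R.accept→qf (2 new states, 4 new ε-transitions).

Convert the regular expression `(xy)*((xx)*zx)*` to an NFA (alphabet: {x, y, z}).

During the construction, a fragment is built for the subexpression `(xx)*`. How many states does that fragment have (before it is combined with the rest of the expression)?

Fragment for `(xx)*`:
Each of the 2 symbol leaves contributes a 2-state fragment.
  xx → 4 states
  (xx)* → 6 states

6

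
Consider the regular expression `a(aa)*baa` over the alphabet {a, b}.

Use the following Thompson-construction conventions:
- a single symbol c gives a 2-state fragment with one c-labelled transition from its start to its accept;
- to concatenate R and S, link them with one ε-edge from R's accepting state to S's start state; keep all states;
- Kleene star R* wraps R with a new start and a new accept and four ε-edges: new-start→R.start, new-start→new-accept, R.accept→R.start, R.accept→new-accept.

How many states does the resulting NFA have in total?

Bottom-up over the parse tree:
Each of the 6 symbol leaves contributes a 2-state fragment.
  aa = 4 states
  (aa)* = 6 states
  a(aa)*baa = 14 states

14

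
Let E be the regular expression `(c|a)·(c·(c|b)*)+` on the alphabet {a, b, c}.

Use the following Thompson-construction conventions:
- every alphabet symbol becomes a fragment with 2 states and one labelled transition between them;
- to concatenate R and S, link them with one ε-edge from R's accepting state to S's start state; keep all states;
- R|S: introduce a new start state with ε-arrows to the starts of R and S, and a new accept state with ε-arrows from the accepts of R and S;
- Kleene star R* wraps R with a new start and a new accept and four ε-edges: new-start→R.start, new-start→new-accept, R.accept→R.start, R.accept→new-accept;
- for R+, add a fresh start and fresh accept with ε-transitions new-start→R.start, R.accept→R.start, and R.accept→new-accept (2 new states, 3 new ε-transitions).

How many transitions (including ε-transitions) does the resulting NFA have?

22

Per subexpression:
Each of the 5 symbol leaves contributes 1 transition (1 symbol, 0 ε).
  c|a → 6 transitions (2 symbol, 4 ε)
  c|b → 6 transitions (2 symbol, 4 ε)
  (c|b)* → 10 transitions (2 symbol, 8 ε)
  c·(c|b)* → 12 transitions (3 symbol, 9 ε)
  (c·(c|b)*)+ → 15 transitions (3 symbol, 12 ε)
  (c|a)·(c·(c|b)*)+ → 22 transitions (5 symbol, 17 ε)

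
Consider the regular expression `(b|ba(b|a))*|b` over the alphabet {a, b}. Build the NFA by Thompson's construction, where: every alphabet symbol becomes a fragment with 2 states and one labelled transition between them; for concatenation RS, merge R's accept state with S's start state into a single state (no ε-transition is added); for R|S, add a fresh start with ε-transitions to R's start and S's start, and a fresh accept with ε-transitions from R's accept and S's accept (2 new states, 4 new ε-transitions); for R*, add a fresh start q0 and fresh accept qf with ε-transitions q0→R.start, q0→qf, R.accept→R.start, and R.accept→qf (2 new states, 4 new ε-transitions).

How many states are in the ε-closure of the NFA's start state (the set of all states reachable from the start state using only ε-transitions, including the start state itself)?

8

Let C(F) = |ε-closure(F.start)| within fragment F, and note whether F accepts ε. Symbol fragments have C = 1 and do not accept ε. Then:
  b|a — new start ε-reaches every alternative's start; none of them accept ε, so the new accept is not reached: C = 1 + 1 + 1 = 3
  ba(b|a) — C equals the left operand's closure size = 1 (its accept is not ε-reachable, so the closure stops there)
  b|ba(b|a) — new start ε-reaches every alternative's start; none of them accept ε, so the new accept is not reached: C = 1 + 1 + 1 = 3
  (b|ba(b|a))* — new start has ε-edges to the inner start and to the new accept, so C = 2 + 3 = 5
  (b|ba(b|a))*|b — C = 1 (new start) + (5 + 1) + 1 (new accept, since some branch ε-reaches its own accept) = 8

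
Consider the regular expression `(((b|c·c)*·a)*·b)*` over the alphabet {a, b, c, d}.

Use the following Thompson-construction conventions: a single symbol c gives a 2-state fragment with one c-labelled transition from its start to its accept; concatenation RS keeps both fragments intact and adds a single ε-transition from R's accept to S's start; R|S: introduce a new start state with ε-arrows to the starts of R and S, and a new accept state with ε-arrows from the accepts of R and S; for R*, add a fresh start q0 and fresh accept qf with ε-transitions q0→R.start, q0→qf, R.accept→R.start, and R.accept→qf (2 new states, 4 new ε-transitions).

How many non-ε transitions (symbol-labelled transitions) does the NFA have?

Bottom-up over the parse tree:
Each of the 5 symbol leaves contributes exactly 1 symbol transition.
  c·c — 2 symbol transitions
  b|c·c — 3 symbol transitions
  (b|c·c)* — 3 symbol transitions
  (b|c·c)*·a — 4 symbol transitions
  ((b|c·c)*·a)* — 4 symbol transitions
  ((b|c·c)*·a)*·b — 5 symbol transitions
  (((b|c·c)*·a)*·b)* — 5 symbol transitions

5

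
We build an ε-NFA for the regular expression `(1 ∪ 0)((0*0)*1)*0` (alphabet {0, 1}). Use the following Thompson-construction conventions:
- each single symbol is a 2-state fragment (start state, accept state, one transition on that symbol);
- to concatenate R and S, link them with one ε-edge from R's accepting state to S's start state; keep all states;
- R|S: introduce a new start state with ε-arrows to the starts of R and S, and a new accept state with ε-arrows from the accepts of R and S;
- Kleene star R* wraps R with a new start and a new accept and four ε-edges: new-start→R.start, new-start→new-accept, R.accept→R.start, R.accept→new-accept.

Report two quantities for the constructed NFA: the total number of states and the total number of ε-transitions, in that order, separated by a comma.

Recursing over subexpressions:
Each of the 6 symbol leaves contributes 2 states and 0 ε-transitions.
  1 ∪ 0 → 6 states, 4 ε-transitions
  0* → 4 states, 4 ε-transitions
  0*0 → 6 states, 5 ε-transitions
  (0*0)* → 8 states, 9 ε-transitions
  (0*0)*1 → 10 states, 10 ε-transitions
  ((0*0)*1)* → 12 states, 14 ε-transitions
  (1 ∪ 0)((0*0)*1)*0 → 20 states, 20 ε-transitions

20, 20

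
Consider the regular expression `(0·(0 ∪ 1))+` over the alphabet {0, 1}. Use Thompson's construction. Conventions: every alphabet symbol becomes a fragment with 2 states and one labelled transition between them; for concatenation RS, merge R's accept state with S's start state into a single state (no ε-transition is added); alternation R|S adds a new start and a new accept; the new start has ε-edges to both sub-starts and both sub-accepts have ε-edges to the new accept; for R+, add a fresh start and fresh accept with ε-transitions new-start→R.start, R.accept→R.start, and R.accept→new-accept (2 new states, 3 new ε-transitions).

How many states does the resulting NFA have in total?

9

Recursing over subexpressions:
Each of the 3 symbol leaves contributes a 2-state fragment.
  0 ∪ 1 : 6 states
  0·(0 ∪ 1) : 7 states
  (0·(0 ∪ 1))+ : 9 states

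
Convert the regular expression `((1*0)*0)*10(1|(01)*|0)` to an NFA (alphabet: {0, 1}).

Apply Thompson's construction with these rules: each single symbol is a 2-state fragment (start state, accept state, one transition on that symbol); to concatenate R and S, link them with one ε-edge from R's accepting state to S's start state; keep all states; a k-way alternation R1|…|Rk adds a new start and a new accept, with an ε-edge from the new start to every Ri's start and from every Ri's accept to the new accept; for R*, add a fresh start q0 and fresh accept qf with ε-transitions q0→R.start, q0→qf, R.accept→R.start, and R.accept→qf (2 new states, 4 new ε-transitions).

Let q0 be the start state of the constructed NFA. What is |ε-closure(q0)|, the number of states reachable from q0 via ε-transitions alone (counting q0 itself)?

Compute the ε-closure size of each fragment's start state recursively; a symbol fragment's start has no outgoing ε-edge, so its closure is just itself (size 1).
  1* — new start has ε-edges to the inner start and to the new accept, so C = 2 + 1 = 3
  1*0 — C = 3 + 1 = 4 (closure spills across the concat boundary because the left factor accepts ε)
  (1*0)* — new start has ε-edges to the inner start and to the new accept, so C = 2 + 4 = 6
  (1*0)*0 — C = 6 + 1 = 7 (closure spills across the concat boundary because the left factor accepts ε)
  ((1*0)*0)* — the star's fresh start ε-reaches both the body's start and the fresh accept: C = 2 + 7 = 9
  01 — same as the first factor's closure: C = 1
  (01)* — new start has ε-edges to the inner start and to the new accept, so C = 2 + 1 = 3
  1|(01)*|0 — new start ε-reaches every alternative's start; at least one alternative accepts ε, so the union's new accept is reached too: C = 1 + 1 + 3 + 1 + 1 = 7
  ((1*0)*0)*10(1|(01)*|0) — C = 9 + 1 = 10 (closure spills across the concat boundary because the left factor accepts ε)

10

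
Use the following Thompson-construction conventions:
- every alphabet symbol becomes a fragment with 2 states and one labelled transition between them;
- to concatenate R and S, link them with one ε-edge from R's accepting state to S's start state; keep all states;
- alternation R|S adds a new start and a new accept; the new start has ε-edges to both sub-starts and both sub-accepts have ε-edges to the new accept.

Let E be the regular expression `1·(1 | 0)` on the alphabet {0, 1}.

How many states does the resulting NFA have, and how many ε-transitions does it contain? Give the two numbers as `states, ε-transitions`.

8, 5

By structural recursion:
Each of the 3 symbol leaves contributes 2 states and 0 ε-transitions.
  1 | 0 = 6 states, 4 ε-transitions
  1·(1 | 0) = 8 states, 5 ε-transitions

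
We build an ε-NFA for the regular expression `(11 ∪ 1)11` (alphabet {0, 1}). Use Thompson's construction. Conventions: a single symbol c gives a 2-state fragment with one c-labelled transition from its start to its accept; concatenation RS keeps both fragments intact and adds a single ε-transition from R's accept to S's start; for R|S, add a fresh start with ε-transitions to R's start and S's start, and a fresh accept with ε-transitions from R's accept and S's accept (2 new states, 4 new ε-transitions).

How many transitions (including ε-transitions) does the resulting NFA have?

Per subexpression:
Each of the 5 symbol leaves contributes 1 transition (1 symbol, 0 ε).
  11 = 3 transitions (2 symbol, 1 ε)
  11 ∪ 1 = 8 transitions (3 symbol, 5 ε)
  (11 ∪ 1)11 = 12 transitions (5 symbol, 7 ε)

12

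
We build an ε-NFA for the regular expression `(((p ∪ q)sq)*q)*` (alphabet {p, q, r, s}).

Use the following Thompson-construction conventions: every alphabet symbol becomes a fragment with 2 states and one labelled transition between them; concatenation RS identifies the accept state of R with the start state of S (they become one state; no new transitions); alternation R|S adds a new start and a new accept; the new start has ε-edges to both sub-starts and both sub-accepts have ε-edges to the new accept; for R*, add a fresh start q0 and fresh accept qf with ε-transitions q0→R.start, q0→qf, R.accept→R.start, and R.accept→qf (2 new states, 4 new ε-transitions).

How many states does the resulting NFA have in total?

13

By structural recursion:
Each of the 5 symbol leaves contributes a 2-state fragment.
  p ∪ q — 6 states
  (p ∪ q)sq — 8 states
  ((p ∪ q)sq)* — 10 states
  ((p ∪ q)sq)*q — 11 states
  (((p ∪ q)sq)*q)* — 13 states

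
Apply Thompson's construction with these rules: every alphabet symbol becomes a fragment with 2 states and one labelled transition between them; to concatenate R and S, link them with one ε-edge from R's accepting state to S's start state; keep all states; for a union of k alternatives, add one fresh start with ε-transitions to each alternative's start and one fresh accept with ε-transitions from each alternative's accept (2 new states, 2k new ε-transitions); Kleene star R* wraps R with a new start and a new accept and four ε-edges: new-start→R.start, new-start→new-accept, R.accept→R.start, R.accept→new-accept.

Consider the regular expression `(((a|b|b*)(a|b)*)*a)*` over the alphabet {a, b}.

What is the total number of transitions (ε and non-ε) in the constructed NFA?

34

Building bottom-up:
Each of the 6 symbol leaves contributes 1 transition (1 symbol, 0 ε).
  b* — 5 transitions (1 symbol, 4 ε)
  a|b|b* — 13 transitions (3 symbol, 10 ε)
  a|b — 6 transitions (2 symbol, 4 ε)
  (a|b)* — 10 transitions (2 symbol, 8 ε)
  (a|b|b*)(a|b)* — 24 transitions (5 symbol, 19 ε)
  ((a|b|b*)(a|b)*)* — 28 transitions (5 symbol, 23 ε)
  ((a|b|b*)(a|b)*)*a — 30 transitions (6 symbol, 24 ε)
  (((a|b|b*)(a|b)*)*a)* — 34 transitions (6 symbol, 28 ε)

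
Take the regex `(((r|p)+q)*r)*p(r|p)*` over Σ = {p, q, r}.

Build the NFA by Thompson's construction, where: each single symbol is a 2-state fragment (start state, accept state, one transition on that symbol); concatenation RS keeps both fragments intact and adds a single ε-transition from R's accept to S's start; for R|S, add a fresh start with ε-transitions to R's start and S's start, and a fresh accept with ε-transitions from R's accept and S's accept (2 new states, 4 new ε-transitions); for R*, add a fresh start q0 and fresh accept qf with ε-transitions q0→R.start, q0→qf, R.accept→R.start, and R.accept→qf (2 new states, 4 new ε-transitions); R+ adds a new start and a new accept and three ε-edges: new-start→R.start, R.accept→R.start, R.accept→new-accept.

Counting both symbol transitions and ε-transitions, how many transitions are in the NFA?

Per subexpression:
Each of the 7 symbol leaves contributes 1 transition (1 symbol, 0 ε).
  r|p → 6 transitions (2 symbol, 4 ε)
  (r|p)+ → 9 transitions (2 symbol, 7 ε)
  (r|p)+q → 11 transitions (3 symbol, 8 ε)
  ((r|p)+q)* → 15 transitions (3 symbol, 12 ε)
  ((r|p)+q)*r → 17 transitions (4 symbol, 13 ε)
  (((r|p)+q)*r)* → 21 transitions (4 symbol, 17 ε)
  r|p → 6 transitions (2 symbol, 4 ε)
  (r|p)* → 10 transitions (2 symbol, 8 ε)
  (((r|p)+q)*r)*p(r|p)* → 34 transitions (7 symbol, 27 ε)

34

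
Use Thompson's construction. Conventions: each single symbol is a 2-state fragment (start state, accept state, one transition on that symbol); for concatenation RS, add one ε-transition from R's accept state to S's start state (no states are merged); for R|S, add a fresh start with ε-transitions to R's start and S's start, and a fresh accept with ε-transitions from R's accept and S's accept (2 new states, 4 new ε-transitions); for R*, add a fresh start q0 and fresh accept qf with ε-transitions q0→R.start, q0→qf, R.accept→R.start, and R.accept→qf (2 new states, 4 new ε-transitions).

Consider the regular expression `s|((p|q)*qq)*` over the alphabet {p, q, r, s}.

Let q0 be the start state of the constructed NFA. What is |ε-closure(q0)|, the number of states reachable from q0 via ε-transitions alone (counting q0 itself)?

Compute the ε-closure size of each fragment's start state recursively; a symbol fragment's start has no outgoing ε-edge, so its closure is just itself (size 1).
  p|q — C = 1 + 1 + 1 = 3 (the new accept is not ε-reachable since no branch accepts ε)
  (p|q)* — new start has ε-edges to the inner start and to the new accept, so C = 2 + 3 = 5
  (p|q)*qq — the left operand accepts ε, so the closure extends into the next operand (via the concat ε-link); C = 5 + 1 = 6
  ((p|q)*qq)* — new start has ε-edges to the inner start and to the new accept, so C = 2 + 6 = 8
  s|((p|q)*qq)* — new start ε-reaches every alternative's start; at least one alternative accepts ε, so the union's new accept is reached too: C = 1 + 1 + 8 + 1 = 11

11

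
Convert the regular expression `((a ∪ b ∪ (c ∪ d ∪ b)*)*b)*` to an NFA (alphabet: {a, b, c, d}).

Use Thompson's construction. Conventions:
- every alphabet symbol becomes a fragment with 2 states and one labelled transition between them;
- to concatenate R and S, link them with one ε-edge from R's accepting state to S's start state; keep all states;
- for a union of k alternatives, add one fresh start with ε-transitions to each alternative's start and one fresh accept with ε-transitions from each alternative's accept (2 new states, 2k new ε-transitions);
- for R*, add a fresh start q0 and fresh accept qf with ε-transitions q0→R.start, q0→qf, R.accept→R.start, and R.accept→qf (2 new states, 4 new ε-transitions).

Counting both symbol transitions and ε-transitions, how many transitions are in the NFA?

31

Per subexpression:
Each of the 6 symbol leaves contributes 1 transition (1 symbol, 0 ε).
  c ∪ d ∪ b — 9 transitions (3 symbol, 6 ε)
  (c ∪ d ∪ b)* — 13 transitions (3 symbol, 10 ε)
  a ∪ b ∪ (c ∪ d ∪ b)* — 21 transitions (5 symbol, 16 ε)
  (a ∪ b ∪ (c ∪ d ∪ b)*)* — 25 transitions (5 symbol, 20 ε)
  (a ∪ b ∪ (c ∪ d ∪ b)*)*b — 27 transitions (6 symbol, 21 ε)
  ((a ∪ b ∪ (c ∪ d ∪ b)*)*b)* — 31 transitions (6 symbol, 25 ε)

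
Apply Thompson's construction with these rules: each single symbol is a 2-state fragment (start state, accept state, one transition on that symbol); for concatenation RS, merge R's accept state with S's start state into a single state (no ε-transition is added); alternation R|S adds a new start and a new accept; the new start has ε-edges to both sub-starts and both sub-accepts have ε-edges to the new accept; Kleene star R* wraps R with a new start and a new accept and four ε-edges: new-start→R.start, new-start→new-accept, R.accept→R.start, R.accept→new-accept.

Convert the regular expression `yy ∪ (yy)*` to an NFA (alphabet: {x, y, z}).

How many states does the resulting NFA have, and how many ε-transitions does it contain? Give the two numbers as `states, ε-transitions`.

10, 8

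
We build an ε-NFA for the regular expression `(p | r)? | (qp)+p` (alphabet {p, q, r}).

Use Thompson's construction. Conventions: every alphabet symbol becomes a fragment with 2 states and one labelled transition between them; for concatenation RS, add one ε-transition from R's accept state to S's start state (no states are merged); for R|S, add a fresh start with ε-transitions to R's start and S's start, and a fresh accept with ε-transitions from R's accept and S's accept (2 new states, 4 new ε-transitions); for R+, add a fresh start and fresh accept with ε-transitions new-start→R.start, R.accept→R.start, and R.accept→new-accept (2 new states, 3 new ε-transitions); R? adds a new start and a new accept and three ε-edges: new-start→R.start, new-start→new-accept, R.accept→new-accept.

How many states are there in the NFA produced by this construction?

18

By structural recursion:
Each of the 5 symbol leaves contributes a 2-state fragment.
  p | r : 6 states
  (p | r)? : 8 states
  qp : 4 states
  (qp)+ : 6 states
  (qp)+p : 8 states
  (p | r)? | (qp)+p : 18 states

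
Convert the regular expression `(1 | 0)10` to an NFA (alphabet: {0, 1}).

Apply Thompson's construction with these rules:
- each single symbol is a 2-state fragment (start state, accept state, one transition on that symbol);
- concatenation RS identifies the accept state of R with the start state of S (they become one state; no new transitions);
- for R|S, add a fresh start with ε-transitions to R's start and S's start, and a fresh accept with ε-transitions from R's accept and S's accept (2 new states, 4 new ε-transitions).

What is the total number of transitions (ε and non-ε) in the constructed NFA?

8

Bottom-up over the parse tree:
Each of the 4 symbol leaves contributes 1 transition (1 symbol, 0 ε).
  1 | 0 — 6 transitions (2 symbol, 4 ε)
  (1 | 0)10 — 8 transitions (4 symbol, 4 ε)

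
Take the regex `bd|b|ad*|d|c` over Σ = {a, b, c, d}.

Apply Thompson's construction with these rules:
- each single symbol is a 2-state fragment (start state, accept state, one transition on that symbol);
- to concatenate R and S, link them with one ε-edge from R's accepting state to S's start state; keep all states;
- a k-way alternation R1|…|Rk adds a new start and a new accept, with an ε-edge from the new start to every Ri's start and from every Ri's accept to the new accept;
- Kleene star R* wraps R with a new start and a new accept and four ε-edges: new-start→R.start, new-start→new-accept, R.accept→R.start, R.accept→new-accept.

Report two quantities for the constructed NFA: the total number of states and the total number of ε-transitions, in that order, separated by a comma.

18, 16

Per subexpression:
Each of the 7 symbol leaves contributes 2 states and 0 ε-transitions.
  bd — 4 states, 1 ε-transition
  d* — 4 states, 4 ε-transitions
  ad* — 6 states, 5 ε-transitions
  bd|b|ad*|d|c — 18 states, 16 ε-transitions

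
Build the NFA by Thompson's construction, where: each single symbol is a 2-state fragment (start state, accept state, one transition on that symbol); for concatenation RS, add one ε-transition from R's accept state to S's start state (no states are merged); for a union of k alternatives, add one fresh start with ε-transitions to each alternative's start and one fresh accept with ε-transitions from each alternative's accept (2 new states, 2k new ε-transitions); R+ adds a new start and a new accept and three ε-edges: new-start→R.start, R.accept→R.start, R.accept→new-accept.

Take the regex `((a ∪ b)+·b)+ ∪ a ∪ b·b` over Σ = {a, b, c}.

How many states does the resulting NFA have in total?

Bottom-up over the parse tree:
Each of the 6 symbol leaves contributes a 2-state fragment.
  a ∪ b → 6 states
  (a ∪ b)+ → 8 states
  (a ∪ b)+·b → 10 states
  ((a ∪ b)+·b)+ → 12 states
  b·b → 4 states
  ((a ∪ b)+·b)+ ∪ a ∪ b·b → 20 states

20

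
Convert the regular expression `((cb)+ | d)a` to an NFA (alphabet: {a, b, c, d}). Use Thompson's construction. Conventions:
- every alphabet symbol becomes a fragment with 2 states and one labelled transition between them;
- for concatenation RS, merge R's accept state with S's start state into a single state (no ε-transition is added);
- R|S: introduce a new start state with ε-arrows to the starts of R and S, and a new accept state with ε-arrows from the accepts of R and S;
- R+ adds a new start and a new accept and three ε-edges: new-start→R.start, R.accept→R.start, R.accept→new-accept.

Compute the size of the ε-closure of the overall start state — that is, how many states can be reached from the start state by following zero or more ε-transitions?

Compute the ε-closure size of each fragment's start state recursively; a symbol fragment's start has no outgoing ε-edge, so its closure is just itself (size 1).
  cb : |ε-closure| equals the left operand's closure size = 1 (its accept is not ε-reachable, so the closure stops there)
  (cb)+ : |ε-closure| = 1 + 1 = 2 (the body doesn't accept ε, so the new accept is not reached)
  (cb)+ | d : |ε-closure| = 1 + 2 + 1 = 4 (the new accept is not ε-reachable since no branch accepts ε)
  ((cb)+ | d)a : same as the first factor's closure: |ε-closure| = 4

4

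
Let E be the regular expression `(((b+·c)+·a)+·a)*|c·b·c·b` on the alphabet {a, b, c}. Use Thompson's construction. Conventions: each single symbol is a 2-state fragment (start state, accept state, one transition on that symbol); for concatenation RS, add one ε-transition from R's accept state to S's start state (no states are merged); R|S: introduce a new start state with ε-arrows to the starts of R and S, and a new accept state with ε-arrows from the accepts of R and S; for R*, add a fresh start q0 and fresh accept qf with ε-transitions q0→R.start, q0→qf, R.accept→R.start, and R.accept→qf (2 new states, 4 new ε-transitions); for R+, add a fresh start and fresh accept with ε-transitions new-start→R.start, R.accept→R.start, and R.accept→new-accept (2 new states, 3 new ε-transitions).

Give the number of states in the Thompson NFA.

26

Building bottom-up:
Each of the 8 symbol leaves contributes a 2-state fragment.
  b+ : 4 states
  b+·c : 6 states
  (b+·c)+ : 8 states
  (b+·c)+·a : 10 states
  ((b+·c)+·a)+ : 12 states
  ((b+·c)+·a)+·a : 14 states
  (((b+·c)+·a)+·a)* : 16 states
  c·b·c·b : 8 states
  (((b+·c)+·a)+·a)*|c·b·c·b : 26 states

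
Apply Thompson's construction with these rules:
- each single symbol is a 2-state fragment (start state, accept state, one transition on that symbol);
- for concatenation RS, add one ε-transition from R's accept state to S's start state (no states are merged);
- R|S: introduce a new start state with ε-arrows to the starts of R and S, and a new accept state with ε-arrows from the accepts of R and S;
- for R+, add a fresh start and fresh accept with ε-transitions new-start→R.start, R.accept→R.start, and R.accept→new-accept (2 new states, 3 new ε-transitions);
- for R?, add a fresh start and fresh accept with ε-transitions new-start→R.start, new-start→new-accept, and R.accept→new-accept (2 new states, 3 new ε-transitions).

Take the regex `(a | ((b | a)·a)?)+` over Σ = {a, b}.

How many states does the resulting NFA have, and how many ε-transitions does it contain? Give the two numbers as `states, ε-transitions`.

By structural recursion:
Each of the 4 symbol leaves contributes 2 states and 0 ε-transitions.
  b | a : 6 states, 4 ε-transitions
  (b | a)·a : 8 states, 5 ε-transitions
  ((b | a)·a)? : 10 states, 8 ε-transitions
  a | ((b | a)·a)? : 14 states, 12 ε-transitions
  (a | ((b | a)·a)?)+ : 16 states, 15 ε-transitions

16, 15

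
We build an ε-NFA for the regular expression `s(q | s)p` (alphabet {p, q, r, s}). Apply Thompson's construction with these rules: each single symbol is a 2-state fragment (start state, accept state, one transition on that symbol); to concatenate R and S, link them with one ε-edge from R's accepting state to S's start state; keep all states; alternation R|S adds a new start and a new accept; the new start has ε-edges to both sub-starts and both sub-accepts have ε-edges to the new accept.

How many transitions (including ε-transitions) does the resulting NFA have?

10

Building bottom-up:
Each of the 4 symbol leaves contributes 1 transition (1 symbol, 0 ε).
  q | s : 6 transitions (2 symbol, 4 ε)
  s(q | s)p : 10 transitions (4 symbol, 6 ε)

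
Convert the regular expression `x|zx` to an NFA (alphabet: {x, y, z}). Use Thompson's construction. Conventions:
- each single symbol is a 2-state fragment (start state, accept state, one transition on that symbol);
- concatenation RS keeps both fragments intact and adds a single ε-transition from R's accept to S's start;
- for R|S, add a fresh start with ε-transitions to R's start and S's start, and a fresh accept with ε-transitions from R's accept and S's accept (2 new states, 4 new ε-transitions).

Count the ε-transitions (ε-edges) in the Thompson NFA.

Per subexpression:
Each of the 3 symbol leaves contributes 0 ε-transitions.
  zx → 1 ε-transition
  x|zx → 5 ε-transitions

5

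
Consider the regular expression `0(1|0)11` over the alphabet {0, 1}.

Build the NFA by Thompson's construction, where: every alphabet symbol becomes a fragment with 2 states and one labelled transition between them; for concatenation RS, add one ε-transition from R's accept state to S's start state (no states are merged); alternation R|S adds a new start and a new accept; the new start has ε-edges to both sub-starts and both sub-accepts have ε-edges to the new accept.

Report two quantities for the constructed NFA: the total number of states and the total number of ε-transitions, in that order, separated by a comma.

Building bottom-up:
Each of the 5 symbol leaves contributes 2 states and 0 ε-transitions.
  1|0 = 6 states, 4 ε-transitions
  0(1|0)11 = 12 states, 7 ε-transitions

12, 7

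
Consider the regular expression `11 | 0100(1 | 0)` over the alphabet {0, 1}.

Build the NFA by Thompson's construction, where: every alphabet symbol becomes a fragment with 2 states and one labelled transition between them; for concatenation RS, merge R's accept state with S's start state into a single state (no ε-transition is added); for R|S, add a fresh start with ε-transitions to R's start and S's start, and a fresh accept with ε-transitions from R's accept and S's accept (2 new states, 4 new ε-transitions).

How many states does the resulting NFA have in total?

15

Bottom-up over the parse tree:
Each of the 8 symbol leaves contributes a 2-state fragment.
  11 = 3 states
  1 | 0 = 6 states
  0100(1 | 0) = 10 states
  11 | 0100(1 | 0) = 15 states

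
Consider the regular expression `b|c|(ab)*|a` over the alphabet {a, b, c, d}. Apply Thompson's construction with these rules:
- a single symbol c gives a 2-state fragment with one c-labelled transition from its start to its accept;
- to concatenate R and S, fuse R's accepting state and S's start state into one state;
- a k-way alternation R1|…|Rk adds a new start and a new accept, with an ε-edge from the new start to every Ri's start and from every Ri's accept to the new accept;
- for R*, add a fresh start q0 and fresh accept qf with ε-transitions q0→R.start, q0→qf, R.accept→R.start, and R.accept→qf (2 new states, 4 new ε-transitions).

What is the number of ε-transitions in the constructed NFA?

Per subexpression:
Each of the 5 symbol leaves contributes 0 ε-transitions.
  ab = 0 ε-transitions
  (ab)* = 4 ε-transitions
  b|c|(ab)*|a = 12 ε-transitions

12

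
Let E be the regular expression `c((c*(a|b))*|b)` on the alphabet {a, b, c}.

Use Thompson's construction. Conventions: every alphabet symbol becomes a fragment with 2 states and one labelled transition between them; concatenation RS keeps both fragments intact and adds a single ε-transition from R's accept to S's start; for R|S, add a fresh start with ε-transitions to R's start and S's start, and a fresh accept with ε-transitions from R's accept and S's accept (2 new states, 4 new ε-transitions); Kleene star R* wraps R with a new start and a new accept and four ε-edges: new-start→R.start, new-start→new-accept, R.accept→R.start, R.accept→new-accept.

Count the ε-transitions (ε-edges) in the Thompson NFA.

18

Recursing over subexpressions:
Each of the 5 symbol leaves contributes 0 ε-transitions.
  c* → 4 ε-transitions
  a|b → 4 ε-transitions
  c*(a|b) → 9 ε-transitions
  (c*(a|b))* → 13 ε-transitions
  (c*(a|b))*|b → 17 ε-transitions
  c((c*(a|b))*|b) → 18 ε-transitions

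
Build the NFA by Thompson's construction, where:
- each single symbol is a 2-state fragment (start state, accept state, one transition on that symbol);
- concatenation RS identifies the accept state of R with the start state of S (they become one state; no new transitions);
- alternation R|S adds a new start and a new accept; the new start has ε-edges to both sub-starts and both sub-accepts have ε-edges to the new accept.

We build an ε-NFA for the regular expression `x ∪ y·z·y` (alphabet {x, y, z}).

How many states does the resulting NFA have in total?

8

Bottom-up over the parse tree:
Each of the 4 symbol leaves contributes a 2-state fragment.
  y·z·y = 4 states
  x ∪ y·z·y = 8 states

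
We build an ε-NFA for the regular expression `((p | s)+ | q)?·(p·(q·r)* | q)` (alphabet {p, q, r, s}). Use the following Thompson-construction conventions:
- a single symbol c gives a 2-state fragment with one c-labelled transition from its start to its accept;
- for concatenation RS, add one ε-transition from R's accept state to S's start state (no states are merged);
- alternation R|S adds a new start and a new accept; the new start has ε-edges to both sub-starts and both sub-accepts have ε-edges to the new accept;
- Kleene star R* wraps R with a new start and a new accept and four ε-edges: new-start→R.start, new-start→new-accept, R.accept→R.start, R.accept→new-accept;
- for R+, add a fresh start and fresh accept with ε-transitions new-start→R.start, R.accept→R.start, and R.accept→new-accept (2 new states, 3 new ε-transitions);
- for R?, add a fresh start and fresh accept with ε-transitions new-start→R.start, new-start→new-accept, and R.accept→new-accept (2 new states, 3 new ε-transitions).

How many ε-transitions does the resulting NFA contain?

Bottom-up over the parse tree:
Each of the 7 symbol leaves contributes 0 ε-transitions.
  p | s = 4 ε-transitions
  (p | s)+ = 7 ε-transitions
  (p | s)+ | q = 11 ε-transitions
  ((p | s)+ | q)? = 14 ε-transitions
  q·r = 1 ε-transition
  (q·r)* = 5 ε-transitions
  p·(q·r)* = 6 ε-transitions
  p·(q·r)* | q = 10 ε-transitions
  ((p | s)+ | q)?·(p·(q·r)* | q) = 25 ε-transitions

25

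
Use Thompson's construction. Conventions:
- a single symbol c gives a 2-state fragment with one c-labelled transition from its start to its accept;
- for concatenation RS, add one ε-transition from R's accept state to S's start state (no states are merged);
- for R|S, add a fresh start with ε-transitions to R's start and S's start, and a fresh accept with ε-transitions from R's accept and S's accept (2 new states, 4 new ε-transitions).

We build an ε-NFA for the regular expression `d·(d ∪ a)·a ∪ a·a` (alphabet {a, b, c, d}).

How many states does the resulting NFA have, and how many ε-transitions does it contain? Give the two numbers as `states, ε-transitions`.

Building bottom-up:
Each of the 6 symbol leaves contributes 2 states and 0 ε-transitions.
  d ∪ a → 6 states, 4 ε-transitions
  d·(d ∪ a)·a → 10 states, 6 ε-transitions
  a·a → 4 states, 1 ε-transition
  d·(d ∪ a)·a ∪ a·a → 16 states, 11 ε-transitions

16, 11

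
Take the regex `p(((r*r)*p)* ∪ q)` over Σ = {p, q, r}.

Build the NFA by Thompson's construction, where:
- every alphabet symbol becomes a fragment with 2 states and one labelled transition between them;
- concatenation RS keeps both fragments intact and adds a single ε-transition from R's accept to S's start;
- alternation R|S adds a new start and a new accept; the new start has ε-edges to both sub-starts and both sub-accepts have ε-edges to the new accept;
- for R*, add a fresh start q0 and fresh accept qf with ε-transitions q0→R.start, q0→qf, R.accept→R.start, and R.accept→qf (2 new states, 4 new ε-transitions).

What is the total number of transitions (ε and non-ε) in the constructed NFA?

24

Per subexpression:
Each of the 5 symbol leaves contributes 1 transition (1 symbol, 0 ε).
  r* : 5 transitions (1 symbol, 4 ε)
  r*r : 7 transitions (2 symbol, 5 ε)
  (r*r)* : 11 transitions (2 symbol, 9 ε)
  (r*r)*p : 13 transitions (3 symbol, 10 ε)
  ((r*r)*p)* : 17 transitions (3 symbol, 14 ε)
  ((r*r)*p)* ∪ q : 22 transitions (4 symbol, 18 ε)
  p(((r*r)*p)* ∪ q) : 24 transitions (5 symbol, 19 ε)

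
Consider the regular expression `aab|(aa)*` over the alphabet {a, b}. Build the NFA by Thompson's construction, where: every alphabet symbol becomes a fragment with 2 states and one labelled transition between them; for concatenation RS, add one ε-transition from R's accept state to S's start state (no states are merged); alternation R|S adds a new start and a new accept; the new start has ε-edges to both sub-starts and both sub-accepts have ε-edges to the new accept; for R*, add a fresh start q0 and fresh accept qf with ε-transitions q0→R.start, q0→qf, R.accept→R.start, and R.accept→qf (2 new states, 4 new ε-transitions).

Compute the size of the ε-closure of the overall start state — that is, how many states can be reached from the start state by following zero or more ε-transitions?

Compute the ε-closure size of each fragment's start state recursively; a symbol fragment's start has no outgoing ε-edge, so its closure is just itself (size 1).
  aab : |closure| equals the left operand's closure size = 1 (its accept is not ε-reachable, so the closure stops there)
  aa : |closure| equals the left operand's closure size = 1 (its accept is not ε-reachable, so the closure stops there)
  (aa)* : |closure| = 1 (new start) + 1 (body) + 1 (new accept) = 3
  aab|(aa)* : new start ε-reaches every alternative's start; at least one alternative accepts ε, so the union's new accept is reached too: |closure| = 1 + 1 + 3 + 1 = 6

6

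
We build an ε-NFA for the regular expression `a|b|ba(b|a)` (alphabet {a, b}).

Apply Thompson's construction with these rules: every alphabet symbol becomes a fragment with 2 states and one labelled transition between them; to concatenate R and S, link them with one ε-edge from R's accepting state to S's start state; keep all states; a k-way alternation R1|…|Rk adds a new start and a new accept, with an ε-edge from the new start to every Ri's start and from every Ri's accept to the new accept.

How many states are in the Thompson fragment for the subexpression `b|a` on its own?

Fragment for `b|a`:
Each of the 2 symbol leaves contributes a 2-state fragment.
  b|a — 6 states

6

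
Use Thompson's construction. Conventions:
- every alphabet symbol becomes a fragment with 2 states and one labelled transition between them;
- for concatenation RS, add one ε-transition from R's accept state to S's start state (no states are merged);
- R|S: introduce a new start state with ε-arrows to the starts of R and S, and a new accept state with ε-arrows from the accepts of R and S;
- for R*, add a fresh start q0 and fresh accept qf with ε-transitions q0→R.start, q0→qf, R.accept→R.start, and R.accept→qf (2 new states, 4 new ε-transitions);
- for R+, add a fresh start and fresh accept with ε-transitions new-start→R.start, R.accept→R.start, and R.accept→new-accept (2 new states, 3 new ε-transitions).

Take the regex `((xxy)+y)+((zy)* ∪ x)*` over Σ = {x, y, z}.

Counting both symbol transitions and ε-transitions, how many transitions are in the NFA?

30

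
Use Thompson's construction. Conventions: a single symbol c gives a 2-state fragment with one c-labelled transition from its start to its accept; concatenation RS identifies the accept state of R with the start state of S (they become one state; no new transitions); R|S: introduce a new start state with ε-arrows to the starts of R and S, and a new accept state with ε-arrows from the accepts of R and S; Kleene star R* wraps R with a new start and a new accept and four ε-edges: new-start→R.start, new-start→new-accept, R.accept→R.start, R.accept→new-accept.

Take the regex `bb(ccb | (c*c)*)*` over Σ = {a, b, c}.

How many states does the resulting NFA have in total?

Bottom-up over the parse tree:
Each of the 7 symbol leaves contributes a 2-state fragment.
  ccb — 4 states
  c* — 4 states
  c*c — 5 states
  (c*c)* — 7 states
  ccb | (c*c)* — 13 states
  (ccb | (c*c)*)* — 15 states
  bb(ccb | (c*c)*)* — 17 states

17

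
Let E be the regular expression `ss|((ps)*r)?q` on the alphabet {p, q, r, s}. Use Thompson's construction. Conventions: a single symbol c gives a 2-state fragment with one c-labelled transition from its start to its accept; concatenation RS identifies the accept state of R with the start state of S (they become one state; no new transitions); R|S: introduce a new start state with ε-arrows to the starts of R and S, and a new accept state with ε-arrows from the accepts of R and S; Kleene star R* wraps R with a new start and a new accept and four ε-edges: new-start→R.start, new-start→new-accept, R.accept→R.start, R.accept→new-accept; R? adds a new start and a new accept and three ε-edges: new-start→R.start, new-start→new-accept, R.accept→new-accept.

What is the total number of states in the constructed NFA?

14

By structural recursion:
Each of the 6 symbol leaves contributes a 2-state fragment.
  ss : 3 states
  ps : 3 states
  (ps)* : 5 states
  (ps)*r : 6 states
  ((ps)*r)? : 8 states
  ((ps)*r)?q : 9 states
  ss|((ps)*r)?q : 14 states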